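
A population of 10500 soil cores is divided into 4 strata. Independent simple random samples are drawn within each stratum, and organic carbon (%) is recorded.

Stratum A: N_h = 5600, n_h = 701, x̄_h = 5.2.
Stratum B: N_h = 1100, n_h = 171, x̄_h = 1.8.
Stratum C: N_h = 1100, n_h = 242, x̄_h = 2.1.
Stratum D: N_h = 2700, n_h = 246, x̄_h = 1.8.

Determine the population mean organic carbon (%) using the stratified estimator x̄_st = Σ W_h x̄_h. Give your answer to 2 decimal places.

N = Σ N_h = 10500. Stratum weights W_h = N_h/N.
x̄_st = (5600·5.2 + 1100·1.8 + 1100·2.1 + 2700·1.8) / 10500 = 3.6448

x̄_st ≈ 3.64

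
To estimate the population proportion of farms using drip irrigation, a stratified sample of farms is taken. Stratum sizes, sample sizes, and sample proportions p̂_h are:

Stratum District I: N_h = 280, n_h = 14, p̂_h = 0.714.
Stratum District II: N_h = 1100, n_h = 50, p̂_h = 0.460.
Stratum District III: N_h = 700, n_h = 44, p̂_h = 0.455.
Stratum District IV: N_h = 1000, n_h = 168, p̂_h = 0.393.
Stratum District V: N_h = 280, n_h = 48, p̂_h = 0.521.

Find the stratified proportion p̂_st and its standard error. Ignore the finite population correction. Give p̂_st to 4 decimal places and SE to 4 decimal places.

p̂_st ≈ 0.4653, SE ≈ 0.0327

N = 3360; stratum weights W_h = N_h/N.
p̂_st = Σ W_h p̂_h = (280·0.714 + 1100·0.460 + 700·0.455 + 1000·0.393 + 280·0.521)/3360 = 0.46527
V̂(p̂_st) = Σ W_h² p̂_h(1−p̂_h)/(n_h−1):
  stratum District I: (280/3360)²·0.714·0.286/13 = 0.000109083
  stratum District II: (1100/3360)²·0.460·0.540/49 = 0.000543328
  stratum District III: (700/3360)²·0.455·0.545/43 = 0.000250298
  stratum District IV: (1000/3360)²·0.393·0.607/167 = 0.000126528
  stratum District V: (280/3360)²·0.521·0.479/47 = 3.68734e-05
V̂(p̂_st) = 0.00106611; SE = √V̂ = 0.0326513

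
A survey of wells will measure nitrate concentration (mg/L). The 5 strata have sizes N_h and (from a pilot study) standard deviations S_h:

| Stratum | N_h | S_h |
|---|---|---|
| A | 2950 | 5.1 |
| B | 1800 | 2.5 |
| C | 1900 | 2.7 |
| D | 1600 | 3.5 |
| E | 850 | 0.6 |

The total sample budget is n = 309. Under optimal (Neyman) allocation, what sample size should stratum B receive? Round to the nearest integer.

45

Neyman allocation: n_h = n · N_h S_h / Σ N_i S_i, with n = 309.
  stratum A: N_h·S_h = 2950·5.1 = 15045.00
  stratum B: N_h·S_h = 1800·2.5 = 4500.00
  stratum C: N_h·S_h = 1900·2.7 = 5130.00
  stratum D: N_h·S_h = 1600·3.5 = 5600.00
  stratum E: N_h·S_h = 850·0.6 = 510.00
Σ N_h S_h = 30785.00
n for stratum B = 309·4500.00/30785.00 = 45.168 → 45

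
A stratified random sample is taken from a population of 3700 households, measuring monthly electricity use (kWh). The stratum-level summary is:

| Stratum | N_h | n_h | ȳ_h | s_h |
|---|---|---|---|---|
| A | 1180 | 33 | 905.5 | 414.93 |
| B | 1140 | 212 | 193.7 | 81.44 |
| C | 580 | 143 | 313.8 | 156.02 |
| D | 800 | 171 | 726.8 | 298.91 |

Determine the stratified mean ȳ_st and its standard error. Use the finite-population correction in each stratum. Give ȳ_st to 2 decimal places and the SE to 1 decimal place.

ȳ_st = Σ W_h ȳ_h = (1180·905.5 + 1140·193.7 + 580·313.8 + 800·726.8)/3700 = 554.79784
V̂(ȳ_st) = Σ W_h² (1 − n_h/N_h) s_h²/n_h, with W_h = N_h/N and N = 3700:
  stratum A: (1180/3700)²·(1 − 33/1180)·414.93²/33 = 515.796
  stratum B: (1140/3700)²·(1 − 212/1140)·81.44²/212 = 2.41763
  stratum C: (580/3700)²·(1 − 143/580)·156.02²/143 = 3.1516
  stratum D: (800/3700)²·(1 − 171/800)·298.91²/171 = 19.2053
V̂(ȳ_st) = 540.57
SE(ȳ_st) = √540.57 = 23.2502

ȳ_st ≈ 554.80, SE ≈ 23.3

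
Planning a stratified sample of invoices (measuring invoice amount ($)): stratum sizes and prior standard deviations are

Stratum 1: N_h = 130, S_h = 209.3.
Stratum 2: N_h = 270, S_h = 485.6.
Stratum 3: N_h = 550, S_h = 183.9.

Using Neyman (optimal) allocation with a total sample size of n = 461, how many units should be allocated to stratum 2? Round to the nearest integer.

233

Neyman allocation: n_h = n · N_h S_h / Σ N_i S_i, with n = 461.
  stratum 1: N_h·S_h = 130·209.3 = 27209.00
  stratum 2: N_h·S_h = 270·485.6 = 131112.00
  stratum 3: N_h·S_h = 550·183.9 = 101145.00
Σ N_h S_h = 259466.00
n for stratum 2 = 461·131112.00/259466.00 = 232.950 → 233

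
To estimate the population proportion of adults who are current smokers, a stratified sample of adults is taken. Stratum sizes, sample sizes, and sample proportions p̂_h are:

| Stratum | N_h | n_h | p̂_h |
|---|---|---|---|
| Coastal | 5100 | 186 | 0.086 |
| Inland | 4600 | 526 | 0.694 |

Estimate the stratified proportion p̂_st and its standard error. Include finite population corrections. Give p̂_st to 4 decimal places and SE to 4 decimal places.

p̂_st ≈ 0.3743, SE ≈ 0.0139

N = 9700; stratum weights W_h = N_h/N.
p̂_st = Σ W_h p̂_h = (5100·0.086 + 4600·0.694)/9700 = 0.37433
V̂(p̂_st) = Σ W_h² (1 − n_h/N_h) p̂_h(1−p̂_h)/(n_h−1):
  stratum Coastal: (5100/9700)²·(1 − 186/5100)·0.086·0.914/185 = 0.000113171
  stratum Inland: (4600/9700)²·(1 − 526/4600)·0.694·0.306/525 = 8.0567e-05
V̂(p̂_st) = 0.000193738; SE = √V̂ = 0.013919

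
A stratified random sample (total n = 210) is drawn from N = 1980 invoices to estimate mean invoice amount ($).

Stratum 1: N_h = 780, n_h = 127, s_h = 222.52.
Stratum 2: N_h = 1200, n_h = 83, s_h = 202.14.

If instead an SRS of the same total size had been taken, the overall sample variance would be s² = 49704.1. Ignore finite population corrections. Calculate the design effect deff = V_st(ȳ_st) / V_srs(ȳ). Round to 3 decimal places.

V̂(ȳ_st) = Σ W_h² s_h²/n_h, with W_h = N_h/N and N = 1980:
  stratum 1: (780/1980)²·222.52²/127 = 60.5053
  stratum 2: (1200/1980)²·202.14²/83 = 180.825
V_st = 241.33
V_srs = s²/n = 49704.1/210 = 236.686
deff = V_st / V_srs = 241.33/236.686 = 1.0196

deff ≈ 1.020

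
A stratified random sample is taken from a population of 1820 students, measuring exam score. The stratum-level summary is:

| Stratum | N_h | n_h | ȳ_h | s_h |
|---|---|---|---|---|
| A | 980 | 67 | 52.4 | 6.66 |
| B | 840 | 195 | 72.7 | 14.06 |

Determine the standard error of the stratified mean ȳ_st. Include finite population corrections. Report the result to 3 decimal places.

SE(ȳ_st) ≈ 0.587

V̂(ȳ_st) = Σ W_h² (1 − n_h/N_h) s_h²/n_h, with W_h = N_h/N and N = 1820:
  stratum A: (980/1820)²·(1 − 67/980)·6.66²/67 = 0.178825
  stratum B: (840/1820)²·(1 − 195/840)·14.06²/195 = 0.165818
V̂(ȳ_st) = 0.344643
SE(ȳ_st) = √0.344643 = 0.587063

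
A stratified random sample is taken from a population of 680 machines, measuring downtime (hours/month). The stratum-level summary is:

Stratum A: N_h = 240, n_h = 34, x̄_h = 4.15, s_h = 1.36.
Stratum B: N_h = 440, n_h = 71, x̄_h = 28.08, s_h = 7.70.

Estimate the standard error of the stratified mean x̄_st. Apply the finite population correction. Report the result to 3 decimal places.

V̂(x̄_st) = Σ W_h² (1 − n_h/N_h) s_h²/n_h, with W_h = N_h/N and N = 680:
  stratum A: (240/680)²·(1 − 34/240)·1.36²/34 = 0.00581647
  stratum B: (440/680)²·(1 − 71/440)·7.70²/71 = 0.293214
V̂(x̄_st) = 0.29903
SE(x̄_st) = √0.29903 = 0.546837

SE(x̄_st) ≈ 0.547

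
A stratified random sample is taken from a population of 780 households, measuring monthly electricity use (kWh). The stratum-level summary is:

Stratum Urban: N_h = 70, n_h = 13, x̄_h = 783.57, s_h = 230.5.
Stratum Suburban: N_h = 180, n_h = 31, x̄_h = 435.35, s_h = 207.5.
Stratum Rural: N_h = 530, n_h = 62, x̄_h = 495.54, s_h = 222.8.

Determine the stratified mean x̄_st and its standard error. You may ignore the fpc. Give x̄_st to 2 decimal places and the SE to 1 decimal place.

x̄_st = Σ W_h x̄_h = (70·783.57 + 180·435.35 + 530·495.54)/780 = 507.49885
V̂(x̄_st) = Σ W_h² s_h²/n_h, with W_h = N_h/N and N = 780:
  stratum Urban: (70/780)²·230.5²/13 = 32.9159
  stratum Suburban: (180/780)²·207.5²/31 = 73.9657
  stratum Rural: (530/780)²·222.8²/62 = 369.659
V̂(x̄_st) = 476.541
SE(x̄_st) = √476.541 = 21.8298

x̄_st ≈ 507.50, SE ≈ 21.8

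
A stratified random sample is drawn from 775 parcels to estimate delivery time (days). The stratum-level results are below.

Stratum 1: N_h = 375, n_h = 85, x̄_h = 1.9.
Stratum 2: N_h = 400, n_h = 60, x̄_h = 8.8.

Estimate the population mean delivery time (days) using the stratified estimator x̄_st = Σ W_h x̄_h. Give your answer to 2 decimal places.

x̄_st ≈ 5.46

N = Σ N_h = 775. Stratum weights W_h = N_h/N.
x̄_st = (375·1.9 + 400·8.8) / 775 = 5.4613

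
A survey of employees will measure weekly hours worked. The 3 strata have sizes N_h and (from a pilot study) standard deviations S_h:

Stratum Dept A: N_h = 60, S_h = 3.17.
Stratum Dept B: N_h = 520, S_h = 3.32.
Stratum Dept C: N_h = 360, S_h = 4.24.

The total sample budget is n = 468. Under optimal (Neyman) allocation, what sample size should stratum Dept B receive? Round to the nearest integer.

235

Neyman allocation: n_h = n · N_h S_h / Σ N_i S_i, with n = 468.
  stratum Dept A: N_h·S_h = 60·3.17 = 190.20
  stratum Dept B: N_h·S_h = 520·3.32 = 1726.40
  stratum Dept C: N_h·S_h = 360·4.24 = 1526.40
Σ N_h S_h = 3443.00
n for stratum Dept B = 468·1726.40/3443.00 = 234.666 → 235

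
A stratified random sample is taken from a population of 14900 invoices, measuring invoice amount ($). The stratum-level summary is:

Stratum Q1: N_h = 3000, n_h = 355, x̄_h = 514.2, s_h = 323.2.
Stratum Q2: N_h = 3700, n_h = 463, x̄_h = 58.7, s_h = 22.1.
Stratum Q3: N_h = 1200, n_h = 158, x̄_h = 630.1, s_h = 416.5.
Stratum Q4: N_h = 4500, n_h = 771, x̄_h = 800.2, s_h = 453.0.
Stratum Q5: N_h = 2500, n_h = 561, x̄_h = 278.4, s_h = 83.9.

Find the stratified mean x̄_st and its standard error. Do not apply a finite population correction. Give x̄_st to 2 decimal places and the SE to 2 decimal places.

x̄_st = Σ W_h x̄_h = (3000·514.2 + 3700·58.7 + 1200·630.1 + 4500·800.2 + 2500·278.4)/14900 = 457.23557
V̂(x̄_st) = Σ W_h² s_h²/n_h, with W_h = N_h/N and N = 14900:
  stratum Q1: (3000/14900)²·323.2²/355 = 11.9285
  stratum Q2: (3700/14900)²·22.1²/463 = 0.0650481
  stratum Q3: (1200/14900)²·416.5²/158 = 7.12136
  stratum Q4: (4500/14900)²·453.0²/771 = 24.277
  stratum Q5: (2500/14900)²·83.9²/561 = 0.353239
V̂(x̄_st) = 43.7451
SE(x̄_st) = √43.7451 = 6.61401

x̄_st ≈ 457.24, SE ≈ 6.61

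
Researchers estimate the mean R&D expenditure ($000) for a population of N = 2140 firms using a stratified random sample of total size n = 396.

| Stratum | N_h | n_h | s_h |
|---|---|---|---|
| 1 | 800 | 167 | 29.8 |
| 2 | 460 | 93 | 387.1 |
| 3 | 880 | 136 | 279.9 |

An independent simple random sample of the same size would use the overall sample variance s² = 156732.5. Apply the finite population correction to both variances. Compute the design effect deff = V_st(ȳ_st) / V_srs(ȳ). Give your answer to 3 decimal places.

deff ≈ 0.441

V̂(ȳ_st) = Σ W_h² (1 − n_h/N_h) s_h²/n_h, with W_h = N_h/N and N = 2140:
  stratum 1: (800/2140)²·(1 − 167/800)·29.8²/167 = 0.588007
  stratum 2: (460/2140)²·(1 − 93/460)·387.1²/93 = 59.3963
  stratum 3: (880/2140)²·(1 − 136/880)·279.9²/136 = 82.3559
V_st = 142.34
V_srs = (1 − 396/2140)·156732.5/396 = 322.55
deff = V_st / V_srs = 142.34/322.55 = 0.4413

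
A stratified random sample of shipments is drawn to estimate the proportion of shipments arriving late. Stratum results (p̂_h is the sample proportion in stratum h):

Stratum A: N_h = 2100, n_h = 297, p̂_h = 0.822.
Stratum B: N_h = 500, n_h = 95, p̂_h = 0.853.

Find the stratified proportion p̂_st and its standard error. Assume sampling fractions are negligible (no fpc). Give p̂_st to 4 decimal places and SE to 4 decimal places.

N = 2600; stratum weights W_h = N_h/N.
p̂_st = Σ W_h p̂_h = (2100·0.822 + 500·0.853)/2600 = 0.82796
V̂(p̂_st) = Σ W_h² p̂_h(1−p̂_h)/(n_h−1):
  stratum A: (2100/2600)²·0.822·0.178/296 = 0.000322472
  stratum B: (500/2600)²·0.853·0.147/94 = 4.93324e-05
V̂(p̂_st) = 0.000371804; SE = √V̂ = 0.0192822

p̂_st ≈ 0.8280, SE ≈ 0.0193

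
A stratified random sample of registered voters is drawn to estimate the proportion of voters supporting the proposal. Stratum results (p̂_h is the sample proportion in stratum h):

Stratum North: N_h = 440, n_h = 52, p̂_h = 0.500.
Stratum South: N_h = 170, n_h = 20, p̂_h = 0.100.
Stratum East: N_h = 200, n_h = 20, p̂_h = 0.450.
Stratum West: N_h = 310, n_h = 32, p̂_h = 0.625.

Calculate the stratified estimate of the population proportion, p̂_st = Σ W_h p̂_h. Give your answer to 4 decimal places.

p̂_st ≈ 0.4650

N = 1120; stratum weights W_h = N_h/N.
p̂_st = Σ W_h p̂_h = (440·0.500 + 170·0.100 + 200·0.450 + 310·0.625)/1120 = 0.46496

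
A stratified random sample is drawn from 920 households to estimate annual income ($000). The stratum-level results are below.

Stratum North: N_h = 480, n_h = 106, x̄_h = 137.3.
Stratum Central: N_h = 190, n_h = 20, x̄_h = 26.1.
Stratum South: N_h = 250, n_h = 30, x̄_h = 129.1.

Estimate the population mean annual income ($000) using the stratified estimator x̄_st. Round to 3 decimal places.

x̄_st ≈ 112.107

N = Σ N_h = 920. Stratum weights W_h = N_h/N.
x̄_st = (480·137.3 + 190·26.1 + 250·129.1) / 920 = 112.10652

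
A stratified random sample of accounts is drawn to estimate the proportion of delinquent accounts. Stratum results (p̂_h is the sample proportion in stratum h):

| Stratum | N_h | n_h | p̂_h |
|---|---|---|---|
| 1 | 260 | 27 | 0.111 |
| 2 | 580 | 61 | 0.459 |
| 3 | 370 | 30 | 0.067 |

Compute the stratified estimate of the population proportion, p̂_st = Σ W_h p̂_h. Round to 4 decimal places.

N = 1210; stratum weights W_h = N_h/N.
p̂_st = Σ W_h p̂_h = (260·0.111 + 580·0.459 + 370·0.067)/1210 = 0.26436

p̂_st ≈ 0.2644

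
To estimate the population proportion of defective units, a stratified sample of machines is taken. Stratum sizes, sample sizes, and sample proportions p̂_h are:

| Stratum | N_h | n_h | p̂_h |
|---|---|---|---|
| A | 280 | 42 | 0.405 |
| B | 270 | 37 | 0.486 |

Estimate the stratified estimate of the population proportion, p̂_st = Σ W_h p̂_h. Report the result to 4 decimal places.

p̂_st ≈ 0.4448

N = 550; stratum weights W_h = N_h/N.
p̂_st = Σ W_h p̂_h = (280·0.405 + 270·0.486)/550 = 0.44476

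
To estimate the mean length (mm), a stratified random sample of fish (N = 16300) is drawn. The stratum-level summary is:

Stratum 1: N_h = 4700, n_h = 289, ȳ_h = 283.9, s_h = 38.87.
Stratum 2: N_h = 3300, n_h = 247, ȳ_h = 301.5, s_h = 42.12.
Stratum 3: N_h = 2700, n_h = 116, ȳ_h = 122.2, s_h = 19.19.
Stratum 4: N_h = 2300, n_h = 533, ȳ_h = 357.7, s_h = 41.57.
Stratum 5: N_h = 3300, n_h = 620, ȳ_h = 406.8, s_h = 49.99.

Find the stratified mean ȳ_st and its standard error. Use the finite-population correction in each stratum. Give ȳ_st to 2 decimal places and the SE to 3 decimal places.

ȳ_st ≈ 295.97, SE ≈ 0.973

ȳ_st = Σ W_h ȳ_h = (4700·283.9 + 3300·301.5 + 2700·122.2 + 2300·357.7 + 3300·406.8)/16300 = 295.97362
V̂(ȳ_st) = Σ W_h² (1 − n_h/N_h) s_h²/n_h, with W_h = N_h/N and N = 16300:
  stratum 1: (4700/16300)²·(1 − 289/4700)·38.87²/289 = 0.407935
  stratum 2: (3300/16300)²·(1 − 247/3300)·42.12²/247 = 0.272361
  stratum 3: (2700/16300)²·(1 − 116/2700)·19.19²/116 = 0.0833629
  stratum 4: (2300/16300)²·(1 − 533/2300)·41.57²/533 = 0.0495932
  stratum 5: (3300/16300)²·(1 − 620/3300)·49.99²/620 = 0.134168
V̂(ȳ_st) = 0.94742
SE(ȳ_st) = √0.94742 = 0.973355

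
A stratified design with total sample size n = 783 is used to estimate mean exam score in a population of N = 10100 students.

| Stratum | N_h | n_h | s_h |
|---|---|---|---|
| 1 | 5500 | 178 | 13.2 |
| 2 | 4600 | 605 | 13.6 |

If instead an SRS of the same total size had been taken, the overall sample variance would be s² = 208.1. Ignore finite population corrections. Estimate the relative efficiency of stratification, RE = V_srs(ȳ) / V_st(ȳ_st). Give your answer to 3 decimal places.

RE ≈ 0.751

V̂(ȳ_st) = Σ W_h² s_h²/n_h, with W_h = N_h/N and N = 10100:
  stratum 1: (5500/10100)²·13.2²/178 = 0.290276
  stratum 2: (4600/10100)²·13.6²/605 = 0.0634155
V_st = 0.353691
V_srs = s²/n = 208.1/783 = 0.265773
Relative efficiency = V_srs / V_st = 0.265773/0.353691 = 0.7514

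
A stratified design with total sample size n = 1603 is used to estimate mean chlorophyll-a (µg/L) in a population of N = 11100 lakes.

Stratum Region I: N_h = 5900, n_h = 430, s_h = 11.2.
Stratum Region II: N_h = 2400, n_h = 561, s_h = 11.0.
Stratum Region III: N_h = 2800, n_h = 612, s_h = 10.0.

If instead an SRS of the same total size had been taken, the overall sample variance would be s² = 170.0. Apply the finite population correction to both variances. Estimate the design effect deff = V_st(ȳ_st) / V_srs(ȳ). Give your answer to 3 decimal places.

V̂(ȳ_st) = Σ W_h² (1 − n_h/N_h) s_h²/n_h, with W_h = N_h/N and N = 11100:
  stratum Region I: (5900/11100)²·(1 − 430/5900)·11.2²/430 = 0.0764119
  stratum Region II: (2400/11100)²·(1 − 561/2400)·11.0²/561 = 0.00772626
  stratum Region III: (2800/11100)²·(1 − 612/2800)·10.0²/612 = 0.00812471
V_st = 0.0922629
V_srs = (1 − 1603/11100)·170.0/1603 = 0.0907358
deff = V_st / V_srs = 0.0922629/0.0907358 = 1.0168

deff ≈ 1.017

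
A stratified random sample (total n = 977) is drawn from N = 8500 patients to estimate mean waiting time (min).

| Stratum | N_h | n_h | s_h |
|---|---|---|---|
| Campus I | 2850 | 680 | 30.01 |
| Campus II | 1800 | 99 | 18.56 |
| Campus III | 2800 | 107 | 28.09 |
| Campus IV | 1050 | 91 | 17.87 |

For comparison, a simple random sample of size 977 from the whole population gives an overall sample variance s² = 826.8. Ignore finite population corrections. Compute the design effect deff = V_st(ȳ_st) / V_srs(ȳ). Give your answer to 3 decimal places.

V̂(ȳ_st) = Σ W_h² s_h²/n_h, with W_h = N_h/N and N = 8500:
  stratum Campus I: (2850/8500)²·30.01²/680 = 0.148893
  stratum Campus II: (1800/8500)²·18.56²/99 = 0.156037
  stratum Campus III: (2800/8500)²·28.09²/107 = 0.800199
  stratum Campus IV: (1050/8500)²·17.87²/91 = 0.0535486
V_st = 1.15868
V_srs = s²/n = 826.8/977 = 0.846264
deff = V_st / V_srs = 1.15868/0.846264 = 1.3692

deff ≈ 1.369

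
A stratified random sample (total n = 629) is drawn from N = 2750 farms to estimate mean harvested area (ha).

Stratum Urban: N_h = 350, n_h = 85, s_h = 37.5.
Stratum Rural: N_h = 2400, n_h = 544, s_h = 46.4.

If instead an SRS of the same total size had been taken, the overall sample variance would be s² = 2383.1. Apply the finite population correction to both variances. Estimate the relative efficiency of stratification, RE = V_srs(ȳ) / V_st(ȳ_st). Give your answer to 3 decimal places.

V̂(ȳ_st) = Σ W_h² (1 − n_h/N_h) s_h²/n_h, with W_h = N_h/N and N = 2750:
  stratum Urban: (350/2750)²·(1 − 85/350)·37.5²/85 = 0.202905
  stratum Rural: (2400/2750)²·(1 − 544/2400)·46.4²/544 = 2.3311
V_st = 2.534
V_srs = (1 − 629/2750)·2383.1/629 = 2.92213
Relative efficiency = V_srs / V_st = 2.92213/2.534 = 1.1532

RE ≈ 1.153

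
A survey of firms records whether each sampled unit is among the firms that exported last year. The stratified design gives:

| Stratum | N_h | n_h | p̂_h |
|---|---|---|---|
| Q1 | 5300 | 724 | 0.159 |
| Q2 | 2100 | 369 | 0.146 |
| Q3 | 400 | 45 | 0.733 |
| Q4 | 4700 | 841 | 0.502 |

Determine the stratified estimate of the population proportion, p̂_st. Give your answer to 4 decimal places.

p̂_st ≈ 0.3042

N = 12500; stratum weights W_h = N_h/N.
p̂_st = Σ W_h p̂_h = (5300·0.159 + 2100·0.146 + 400·0.733 + 4700·0.502)/12500 = 0.30415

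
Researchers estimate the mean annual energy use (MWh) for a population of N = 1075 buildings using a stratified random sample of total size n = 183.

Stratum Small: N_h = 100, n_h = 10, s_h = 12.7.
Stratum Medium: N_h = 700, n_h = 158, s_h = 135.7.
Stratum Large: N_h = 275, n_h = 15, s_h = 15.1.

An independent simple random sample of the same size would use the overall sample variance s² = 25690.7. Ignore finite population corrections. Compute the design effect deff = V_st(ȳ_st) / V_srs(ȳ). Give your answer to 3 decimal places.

V̂(ȳ_st) = Σ W_h² s_h²/n_h, with W_h = N_h/N and N = 1075:
  stratum Small: (100/1075)²·12.7²/10 = 0.139569
  stratum Medium: (700/1075)²·135.7²/158 = 49.4176
  stratum Large: (275/1075)²·15.1²/15 = 0.994743
V_st = 50.5519
V_srs = s²/n = 25690.7/183 = 140.386
deff = V_st / V_srs = 50.5519/140.386 = 0.3601

deff ≈ 0.360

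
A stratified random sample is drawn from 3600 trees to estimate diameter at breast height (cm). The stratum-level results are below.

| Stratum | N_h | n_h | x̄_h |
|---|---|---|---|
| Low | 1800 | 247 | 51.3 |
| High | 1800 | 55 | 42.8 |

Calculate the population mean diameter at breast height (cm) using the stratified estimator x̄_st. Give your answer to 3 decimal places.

x̄_st ≈ 47.050

N = Σ N_h = 3600. Stratum weights W_h = N_h/N.
x̄_st = (1800·51.3 + 1800·42.8) / 3600 = 47.05000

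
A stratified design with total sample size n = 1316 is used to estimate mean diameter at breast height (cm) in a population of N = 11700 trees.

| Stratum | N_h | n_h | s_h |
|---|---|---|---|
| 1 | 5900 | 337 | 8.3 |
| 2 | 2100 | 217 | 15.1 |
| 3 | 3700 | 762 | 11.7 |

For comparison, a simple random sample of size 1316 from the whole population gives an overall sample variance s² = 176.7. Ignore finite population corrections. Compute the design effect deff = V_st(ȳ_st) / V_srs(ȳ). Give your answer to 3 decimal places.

deff ≈ 0.773

V̂(ȳ_st) = Σ W_h² s_h²/n_h, with W_h = N_h/N and N = 11700:
  stratum 1: (5900/11700)²·8.3²/337 = 0.0519827
  stratum 2: (2100/11700)²·15.1²/217 = 0.0338502
  stratum 3: (3700/11700)²·11.7²/762 = 0.0179659
V_st = 0.103799
V_srs = s²/n = 176.7/1316 = 0.134271
deff = V_st / V_srs = 0.103799/0.134271 = 0.7731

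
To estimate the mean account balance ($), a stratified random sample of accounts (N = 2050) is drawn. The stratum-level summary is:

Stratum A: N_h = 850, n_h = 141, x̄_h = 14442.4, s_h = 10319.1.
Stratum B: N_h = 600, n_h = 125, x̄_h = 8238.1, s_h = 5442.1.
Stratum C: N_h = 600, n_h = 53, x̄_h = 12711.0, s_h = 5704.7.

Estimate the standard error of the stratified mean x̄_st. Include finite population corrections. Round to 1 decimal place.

SE(x̄_st) ≈ 415.1

V̂(x̄_st) = Σ W_h² (1 − n_h/N_h) s_h²/n_h, with W_h = N_h/N and N = 2050:
  stratum A: (850/2050)²·(1 − 141/850)·10319.1²/141 = 108298
  stratum B: (600/2050)²·(1 − 125/600)·5442.1²/125 = 16067.9
  stratum C: (600/2050)²·(1 − 53/600)·5704.7²/53 = 47953.5
V̂(x̄_st) = 172320
SE(x̄_st) = √172320 = 415.114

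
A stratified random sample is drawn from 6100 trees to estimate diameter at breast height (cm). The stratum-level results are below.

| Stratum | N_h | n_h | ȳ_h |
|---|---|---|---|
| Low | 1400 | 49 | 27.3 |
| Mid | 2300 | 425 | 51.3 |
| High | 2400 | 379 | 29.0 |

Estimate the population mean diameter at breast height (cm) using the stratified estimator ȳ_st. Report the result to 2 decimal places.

N = Σ N_h = 6100. Stratum weights W_h = N_h/N.
ȳ_st = (1400·27.3 + 2300·51.3 + 2400·29.0) / 6100 = 37.0180

ȳ_st ≈ 37.02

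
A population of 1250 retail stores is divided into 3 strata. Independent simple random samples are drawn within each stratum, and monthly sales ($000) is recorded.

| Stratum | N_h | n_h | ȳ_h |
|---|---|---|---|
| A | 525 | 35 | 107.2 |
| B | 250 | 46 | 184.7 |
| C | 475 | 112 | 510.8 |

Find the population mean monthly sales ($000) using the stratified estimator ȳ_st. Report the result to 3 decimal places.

ȳ_st ≈ 276.068

N = Σ N_h = 1250. Stratum weights W_h = N_h/N.
ȳ_st = (525·107.2 + 250·184.7 + 475·510.8) / 1250 = 276.06800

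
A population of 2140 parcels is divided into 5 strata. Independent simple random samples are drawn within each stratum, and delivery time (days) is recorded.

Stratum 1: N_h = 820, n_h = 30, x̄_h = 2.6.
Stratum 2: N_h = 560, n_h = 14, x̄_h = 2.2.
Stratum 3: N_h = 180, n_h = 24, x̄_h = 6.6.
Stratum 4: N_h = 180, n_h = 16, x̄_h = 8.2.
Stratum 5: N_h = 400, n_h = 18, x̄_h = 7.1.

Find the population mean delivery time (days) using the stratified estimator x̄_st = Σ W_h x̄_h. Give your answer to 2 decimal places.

N = Σ N_h = 2140. Stratum weights W_h = N_h/N.
x̄_st = (820·2.6 + 560·2.2 + 180·6.6 + 180·8.2 + 400·7.1) / 2140 = 4.1439

x̄_st ≈ 4.14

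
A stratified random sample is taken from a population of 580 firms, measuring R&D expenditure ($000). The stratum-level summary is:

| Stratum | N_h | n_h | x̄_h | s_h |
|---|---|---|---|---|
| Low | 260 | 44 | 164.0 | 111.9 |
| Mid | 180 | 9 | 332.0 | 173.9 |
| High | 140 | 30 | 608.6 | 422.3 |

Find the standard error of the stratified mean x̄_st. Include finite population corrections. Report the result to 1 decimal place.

V̂(x̄_st) = Σ W_h² (1 − n_h/N_h) s_h²/n_h, with W_h = N_h/N and N = 580:
  stratum Low: (260/580)²·(1 − 44/260)·111.9²/44 = 47.5093
  stratum Mid: (180/580)²·(1 − 9/180)·173.9²/9 = 307.446
  stratum High: (140/580)²·(1 − 30/140)·422.3²/30 = 272.136
V̂(x̄_st) = 627.091
SE(x̄_st) = √627.091 = 25.0418

SE(x̄_st) ≈ 25.0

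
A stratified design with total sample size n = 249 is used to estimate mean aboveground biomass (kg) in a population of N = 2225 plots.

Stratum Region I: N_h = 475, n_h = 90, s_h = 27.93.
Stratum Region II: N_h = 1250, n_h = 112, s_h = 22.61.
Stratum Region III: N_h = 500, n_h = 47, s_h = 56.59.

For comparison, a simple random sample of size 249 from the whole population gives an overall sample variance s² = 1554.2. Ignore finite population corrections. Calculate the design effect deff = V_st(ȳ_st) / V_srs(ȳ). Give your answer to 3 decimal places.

V̂(ȳ_st) = Σ W_h² s_h²/n_h, with W_h = N_h/N and N = 2225:
  stratum Region I: (475/2225)²·27.93²/90 = 0.395027
  stratum Region II: (1250/2225)²·22.61²/112 = 1.4406
  stratum Region III: (500/2225)²·56.59²/47 = 3.44082
V_st = 5.27644
V_srs = s²/n = 1554.2/249 = 6.24177
deff = V_st / V_srs = 5.27644/6.24177 = 0.8453

deff ≈ 0.845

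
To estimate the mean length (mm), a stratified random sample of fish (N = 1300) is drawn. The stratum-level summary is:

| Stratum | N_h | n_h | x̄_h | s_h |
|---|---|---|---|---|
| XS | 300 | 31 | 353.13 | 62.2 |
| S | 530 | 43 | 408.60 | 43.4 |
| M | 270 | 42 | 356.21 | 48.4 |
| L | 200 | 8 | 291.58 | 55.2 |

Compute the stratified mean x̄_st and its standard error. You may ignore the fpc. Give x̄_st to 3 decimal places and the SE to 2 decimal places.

x̄_st = Σ W_h x̄_h = (300·353.13 + 530·408.60 + 270·356.21 + 200·291.58)/1300 = 366.91515
V̂(x̄_st) = Σ W_h² s_h²/n_h, with W_h = N_h/N and N = 1300:
  stratum XS: (300/1300)²·62.2²/31 = 6.64622
  stratum S: (530/1300)²·43.4²/43 = 7.28075
  stratum M: (270/1300)²·48.4²/42 = 2.40593
  stratum L: (200/1300)²·55.2²/8 = 9.01491
V̂(x̄_st) = 25.3478
SE(x̄_st) = √25.3478 = 5.03466

x̄_st ≈ 366.915, SE ≈ 5.03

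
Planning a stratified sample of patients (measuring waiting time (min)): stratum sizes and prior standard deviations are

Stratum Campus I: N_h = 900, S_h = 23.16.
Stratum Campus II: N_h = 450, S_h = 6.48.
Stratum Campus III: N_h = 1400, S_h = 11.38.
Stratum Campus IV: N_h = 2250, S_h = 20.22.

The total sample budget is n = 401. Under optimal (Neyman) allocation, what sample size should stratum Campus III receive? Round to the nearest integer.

75

Neyman allocation: n_h = n · N_h S_h / Σ N_i S_i, with n = 401.
  stratum Campus I: N_h·S_h = 900·23.16 = 20844.00
  stratum Campus II: N_h·S_h = 450·6.48 = 2916.00
  stratum Campus III: N_h·S_h = 1400·11.38 = 15932.00
  stratum Campus IV: N_h·S_h = 2250·20.22 = 45495.00
Σ N_h S_h = 85187.00
n for stratum Campus III = 401·15932.00/85187.00 = 74.997 → 75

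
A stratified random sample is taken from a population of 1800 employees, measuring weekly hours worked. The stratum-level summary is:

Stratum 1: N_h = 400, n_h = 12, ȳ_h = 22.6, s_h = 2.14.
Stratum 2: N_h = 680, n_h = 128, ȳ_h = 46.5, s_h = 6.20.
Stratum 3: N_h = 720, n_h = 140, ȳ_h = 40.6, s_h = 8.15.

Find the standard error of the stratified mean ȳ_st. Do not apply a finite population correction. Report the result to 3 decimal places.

V̂(ȳ_st) = Σ W_h² s_h²/n_h, with W_h = N_h/N and N = 1800:
  stratum 1: (400/1800)²·2.14²/12 = 0.0188461
  stratum 2: (680/1800)²·6.20²/128 = 0.0428594
  stratum 3: (720/1800)²·8.15²/140 = 0.0759114
V̂(ȳ_st) = 0.137617
SE(ȳ_st) = √0.137617 = 0.370968

SE(ȳ_st) ≈ 0.371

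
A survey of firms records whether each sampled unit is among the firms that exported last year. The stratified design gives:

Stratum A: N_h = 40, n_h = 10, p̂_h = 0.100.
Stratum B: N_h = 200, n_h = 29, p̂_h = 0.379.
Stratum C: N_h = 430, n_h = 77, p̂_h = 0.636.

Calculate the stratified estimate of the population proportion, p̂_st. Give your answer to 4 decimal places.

N = 670; stratum weights W_h = N_h/N.
p̂_st = Σ W_h p̂_h = (40·0.100 + 200·0.379 + 430·0.636)/670 = 0.52728

p̂_st ≈ 0.5273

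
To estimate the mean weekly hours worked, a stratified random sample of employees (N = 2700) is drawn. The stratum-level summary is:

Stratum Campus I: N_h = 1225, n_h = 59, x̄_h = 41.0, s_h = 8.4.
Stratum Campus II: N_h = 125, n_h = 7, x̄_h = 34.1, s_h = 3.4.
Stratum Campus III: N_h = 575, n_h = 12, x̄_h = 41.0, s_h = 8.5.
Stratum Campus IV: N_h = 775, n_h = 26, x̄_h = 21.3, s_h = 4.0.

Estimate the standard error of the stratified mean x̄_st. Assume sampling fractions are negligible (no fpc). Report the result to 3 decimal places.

V̂(x̄_st) = Σ W_h² s_h²/n_h, with W_h = N_h/N and N = 2700:
  stratum Campus I: (1225/2700)²·8.4²/59 = 0.246179
  stratum Campus II: (125/2700)²·3.4²/7 = 0.00353958
  stratum Campus III: (575/2700)²·8.5²/12 = 0.273064
  stratum Campus IV: (775/2700)²·4.0²/26 = 0.0507017
V̂(x̄_st) = 0.573485
SE(x̄_st) = √0.573485 = 0.757288

SE(x̄_st) ≈ 0.757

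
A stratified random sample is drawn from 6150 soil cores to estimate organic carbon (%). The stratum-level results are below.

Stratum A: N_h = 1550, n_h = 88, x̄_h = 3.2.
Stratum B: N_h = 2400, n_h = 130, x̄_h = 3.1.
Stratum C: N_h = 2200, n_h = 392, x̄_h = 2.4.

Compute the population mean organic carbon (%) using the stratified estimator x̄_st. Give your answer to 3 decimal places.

x̄_st ≈ 2.875

N = Σ N_h = 6150. Stratum weights W_h = N_h/N.
x̄_st = (1550·3.2 + 2400·3.1 + 2200·2.4) / 6150 = 2.87480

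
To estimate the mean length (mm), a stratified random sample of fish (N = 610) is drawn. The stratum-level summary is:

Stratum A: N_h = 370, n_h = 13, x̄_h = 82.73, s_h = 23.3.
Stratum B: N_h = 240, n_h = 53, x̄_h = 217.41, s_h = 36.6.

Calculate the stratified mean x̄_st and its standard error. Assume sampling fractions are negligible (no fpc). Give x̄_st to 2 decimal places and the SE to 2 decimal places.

x̄_st ≈ 135.72, SE ≈ 4.39

x̄_st = Σ W_h x̄_h = (370·82.73 + 240·217.41)/610 = 135.71885
V̂(x̄_st) = Σ W_h² s_h²/n_h, with W_h = N_h/N and N = 610:
  stratum A: (370/610)²·23.3²/13 = 15.3643
  stratum B: (240/610)²·36.6²/53 = 3.91245
V̂(x̄_st) = 19.2767
SE(x̄_st) = √19.2767 = 4.39053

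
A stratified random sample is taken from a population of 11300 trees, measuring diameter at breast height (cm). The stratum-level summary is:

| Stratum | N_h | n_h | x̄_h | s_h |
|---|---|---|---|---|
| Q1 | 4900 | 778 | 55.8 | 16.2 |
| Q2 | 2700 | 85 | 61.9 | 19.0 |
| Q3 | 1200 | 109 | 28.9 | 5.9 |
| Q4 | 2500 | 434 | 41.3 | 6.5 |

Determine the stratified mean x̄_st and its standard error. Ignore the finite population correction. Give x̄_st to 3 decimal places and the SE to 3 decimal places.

x̄_st ≈ 51.193, SE ≈ 0.561

x̄_st = Σ W_h x̄_h = (4900·55.8 + 2700·61.9 + 1200·28.9 + 2500·41.3)/11300 = 51.19292
V̂(x̄_st) = Σ W_h² s_h²/n_h, with W_h = N_h/N and N = 11300:
  stratum Q1: (4900/11300)²·16.2²/778 = 0.0634287
  stratum Q2: (2700/11300)²·19.0²/85 = 0.242471
  stratum Q3: (1200/11300)²·5.9²/109 = 0.0036015
  stratum Q4: (2500/11300)²·6.5²/434 = 0.00476497
V̂(x̄_st) = 0.314266
SE(x̄_st) = √0.314266 = 0.560594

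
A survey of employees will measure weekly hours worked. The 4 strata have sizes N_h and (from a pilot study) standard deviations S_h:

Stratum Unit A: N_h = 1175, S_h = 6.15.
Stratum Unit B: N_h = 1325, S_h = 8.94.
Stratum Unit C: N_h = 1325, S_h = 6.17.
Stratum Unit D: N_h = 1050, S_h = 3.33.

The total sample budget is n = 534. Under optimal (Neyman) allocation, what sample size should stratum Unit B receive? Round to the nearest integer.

Neyman allocation: n_h = n · N_h S_h / Σ N_i S_i, with n = 534.
  stratum Unit A: N_h·S_h = 1175·6.15 = 7226.25
  stratum Unit B: N_h·S_h = 1325·8.94 = 11845.50
  stratum Unit C: N_h·S_h = 1325·6.17 = 8175.25
  stratum Unit D: N_h·S_h = 1050·3.33 = 3496.50
Σ N_h S_h = 30743.50
n for stratum Unit B = 534·11845.50/30743.50 = 205.751 → 206

206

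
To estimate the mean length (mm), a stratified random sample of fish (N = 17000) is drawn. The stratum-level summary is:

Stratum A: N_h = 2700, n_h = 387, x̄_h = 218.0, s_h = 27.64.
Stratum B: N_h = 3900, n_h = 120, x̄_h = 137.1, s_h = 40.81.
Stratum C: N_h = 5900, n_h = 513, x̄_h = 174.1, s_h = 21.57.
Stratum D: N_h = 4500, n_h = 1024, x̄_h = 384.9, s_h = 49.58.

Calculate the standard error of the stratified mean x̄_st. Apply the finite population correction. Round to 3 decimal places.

SE(x̄_st) ≈ 0.990

V̂(x̄_st) = Σ W_h² (1 − n_h/N_h) s_h²/n_h, with W_h = N_h/N and N = 17000:
  stratum A: (2700/17000)²·(1 − 387/2700)·27.64²/387 = 0.0426586
  stratum B: (3900/17000)²·(1 − 120/3900)·40.81²/120 = 0.707963
  stratum C: (5900/17000)²·(1 − 513/5900)·21.57²/513 = 0.0997434
  stratum D: (4500/17000)²·(1 − 1024/4500)·49.58²/1024 = 0.129929
V̂(x̄_st) = 0.980294
SE(x̄_st) = √0.980294 = 0.990098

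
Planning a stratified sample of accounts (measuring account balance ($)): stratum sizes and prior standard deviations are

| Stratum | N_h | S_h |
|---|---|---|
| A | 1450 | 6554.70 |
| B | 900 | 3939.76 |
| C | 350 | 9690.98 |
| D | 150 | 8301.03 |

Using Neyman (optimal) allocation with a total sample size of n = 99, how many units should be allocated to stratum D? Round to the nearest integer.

7

Neyman allocation: n_h = n · N_h S_h / Σ N_i S_i, with n = 99.
  stratum A: N_h·S_h = 1450·6554.70 = 9504315.00
  stratum B: N_h·S_h = 900·3939.76 = 3545784.00
  stratum C: N_h·S_h = 350·9690.98 = 3391843.00
  stratum D: N_h·S_h = 150·8301.03 = 1245154.50
Σ N_h S_h = 17687096.50
n for stratum D = 99·1245154.50/17687096.50 = 6.970 → 7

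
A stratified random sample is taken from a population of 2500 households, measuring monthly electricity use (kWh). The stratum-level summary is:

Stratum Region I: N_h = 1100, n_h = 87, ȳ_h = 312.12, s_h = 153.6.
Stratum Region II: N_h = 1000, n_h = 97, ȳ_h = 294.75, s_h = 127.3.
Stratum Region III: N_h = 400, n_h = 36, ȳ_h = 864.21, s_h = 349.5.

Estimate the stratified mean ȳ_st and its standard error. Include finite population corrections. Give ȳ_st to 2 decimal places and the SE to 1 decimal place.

ȳ_st = Σ W_h ȳ_h = (1100·312.12 + 1000·294.75 + 400·864.21)/2500 = 393.50640
V̂(ȳ_st) = Σ W_h² (1 − n_h/N_h) s_h²/n_h, with W_h = N_h/N and N = 2500:
  stratum Region I: (1100/2500)²·(1 − 87/1100)·153.6²/87 = 48.3488
  stratum Region II: (1000/2500)²·(1 − 97/1000)·127.3²/97 = 24.1375
  stratum Region III: (400/2500)²·(1 − 36/400)·349.5²/36 = 79.0448
V̂(ȳ_st) = 151.531
SE(ȳ_st) = √151.531 = 12.3098

ȳ_st ≈ 393.51, SE ≈ 12.3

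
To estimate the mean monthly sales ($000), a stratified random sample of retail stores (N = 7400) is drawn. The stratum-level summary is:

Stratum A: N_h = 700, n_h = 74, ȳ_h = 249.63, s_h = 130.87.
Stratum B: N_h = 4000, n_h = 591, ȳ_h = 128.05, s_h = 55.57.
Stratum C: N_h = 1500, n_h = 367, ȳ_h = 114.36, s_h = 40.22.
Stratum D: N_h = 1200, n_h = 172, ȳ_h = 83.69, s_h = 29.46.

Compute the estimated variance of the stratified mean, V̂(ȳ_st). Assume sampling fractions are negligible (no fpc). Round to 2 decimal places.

V̂(ȳ_st) = Σ W_h² s_h²/n_h, with W_h = N_h/N and N = 7400:
  stratum A: (700/7400)²·130.87²/74 = 2.071
  stratum B: (4000/7400)²·55.57²/591 = 1.52669
  stratum C: (1500/7400)²·40.22²/367 = 0.181108
  stratum D: (1200/7400)²·29.46²/172 = 0.132689
V̂(ȳ_st) = 3.91149

V̂(ȳ_st) ≈ 3.91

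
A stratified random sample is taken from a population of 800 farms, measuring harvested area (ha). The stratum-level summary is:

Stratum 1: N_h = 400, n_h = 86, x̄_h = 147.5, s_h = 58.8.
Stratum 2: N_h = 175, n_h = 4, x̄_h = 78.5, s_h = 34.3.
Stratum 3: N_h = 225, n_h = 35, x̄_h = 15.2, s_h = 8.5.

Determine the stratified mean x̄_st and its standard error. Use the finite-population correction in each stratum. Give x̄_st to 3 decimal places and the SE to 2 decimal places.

x̄_st = Σ W_h x̄_h = (400·147.5 + 175·78.5 + 225·15.2)/800 = 95.19688
V̂(x̄_st) = Σ W_h² (1 − n_h/N_h) s_h²/n_h, with W_h = N_h/N and N = 800:
  stratum 1: (400/800)²·(1 − 86/400)·58.8²/86 = 7.8898
  stratum 2: (175/800)²·(1 − 4/175)·34.3²/4 = 13.7525
  stratum 3: (225/800)²·(1 − 35/225)·8.5²/35 = 0.137888
V̂(x̄_st) = 21.7802
SE(x̄_st) = √21.7802 = 4.66693

x̄_st ≈ 95.197, SE ≈ 4.67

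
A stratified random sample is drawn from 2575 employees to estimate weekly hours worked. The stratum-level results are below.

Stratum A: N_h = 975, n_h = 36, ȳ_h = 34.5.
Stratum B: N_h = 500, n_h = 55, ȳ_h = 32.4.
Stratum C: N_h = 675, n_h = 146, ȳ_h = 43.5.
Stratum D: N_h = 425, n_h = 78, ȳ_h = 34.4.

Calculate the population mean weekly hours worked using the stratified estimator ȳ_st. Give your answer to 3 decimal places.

N = Σ N_h = 2575. Stratum weights W_h = N_h/N.
ȳ_st = (975·34.5 + 500·32.4 + 675·43.5 + 425·34.4) / 2575 = 36.43495

ȳ_st ≈ 36.435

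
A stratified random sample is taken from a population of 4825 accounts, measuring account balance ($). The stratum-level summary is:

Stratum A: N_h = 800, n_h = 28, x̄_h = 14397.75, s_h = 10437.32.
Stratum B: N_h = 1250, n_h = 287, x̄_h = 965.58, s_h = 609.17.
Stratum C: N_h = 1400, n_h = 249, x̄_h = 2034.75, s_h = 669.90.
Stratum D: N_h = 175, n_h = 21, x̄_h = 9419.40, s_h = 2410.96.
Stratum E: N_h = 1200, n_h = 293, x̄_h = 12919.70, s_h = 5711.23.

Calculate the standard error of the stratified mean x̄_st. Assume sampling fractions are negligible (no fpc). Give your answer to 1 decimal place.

SE(x̄_st) ≈ 338.3

V̂(x̄_st) = Σ W_h² s_h²/n_h, with W_h = N_h/N and N = 4825:
  stratum A: (800/4825)²·10437.32²/28 = 106956
  stratum B: (1250/4825)²·609.17²/287 = 86.7802
  stratum C: (1400/4825)²·669.90²/249 = 151.734
  stratum D: (175/4825)²·2410.96²/21 = 364.118
  stratum E: (1200/4825)²·5711.23²/293 = 6885.88
V̂(x̄_st) = 114445
SE(x̄_st) = √114445 = 338.297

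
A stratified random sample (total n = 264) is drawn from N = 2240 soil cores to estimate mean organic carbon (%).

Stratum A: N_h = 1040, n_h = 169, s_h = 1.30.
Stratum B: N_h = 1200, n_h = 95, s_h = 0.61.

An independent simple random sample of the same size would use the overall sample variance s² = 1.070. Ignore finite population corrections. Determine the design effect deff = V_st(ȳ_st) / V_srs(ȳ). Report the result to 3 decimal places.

deff ≈ 0.809

V̂(ȳ_st) = Σ W_h² s_h²/n_h, with W_h = N_h/N and N = 2240:
  stratum A: (1040/2240)²·1.30²/169 = 0.00215561
  stratum B: (1200/2240)²·0.61²/95 = 0.00112409
V_st = 0.00327971
V_srs = s²/n = 1.070/264 = 0.00405303
deff = V_st / V_srs = 0.00327971/0.00405303 = 0.8092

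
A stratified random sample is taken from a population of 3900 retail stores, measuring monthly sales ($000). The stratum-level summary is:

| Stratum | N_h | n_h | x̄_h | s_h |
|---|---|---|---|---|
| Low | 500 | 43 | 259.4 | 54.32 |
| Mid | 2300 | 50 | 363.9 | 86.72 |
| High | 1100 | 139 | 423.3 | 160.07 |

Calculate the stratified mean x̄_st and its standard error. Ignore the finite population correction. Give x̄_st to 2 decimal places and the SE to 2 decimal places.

x̄_st = Σ W_h x̄_h = (500·259.4 + 2300·363.9 + 1100·423.3)/3900 = 367.25641
V̂(x̄_st) = Σ W_h² s_h²/n_h, with W_h = N_h/N and N = 3900:
  stratum Low: (500/3900)²·54.32²/43 = 1.12788
  stratum Mid: (2300/3900)²·86.72²/50 = 52.3112
  stratum High: (1100/3900)²·160.07²/139 = 14.6643
V̂(x̄_st) = 68.1034
SE(x̄_st) = √68.1034 = 8.25248

x̄_st ≈ 367.26, SE ≈ 8.25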